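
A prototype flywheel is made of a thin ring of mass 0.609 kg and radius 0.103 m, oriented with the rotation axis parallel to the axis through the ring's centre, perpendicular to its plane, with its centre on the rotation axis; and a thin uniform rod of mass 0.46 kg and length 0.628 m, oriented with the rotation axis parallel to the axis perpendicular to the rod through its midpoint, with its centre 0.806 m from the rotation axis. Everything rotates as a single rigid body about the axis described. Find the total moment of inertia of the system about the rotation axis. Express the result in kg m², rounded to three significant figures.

Thin ring: I_cm = MR² = (0.609)(0.103)² = 0.0064609 kg m²; axis through the centre, so I = 0.0064609 kg m².
Thin rod: I_cm = (1/12)ML² = (1/12)(0.46)(0.628)² = 0.015118 kg m²; centre at d = 0.806 m, so the parallel axis theorem gives I = 0.015118 + (0.46)(0.806)² = 0.31395 kg m².
Total I = 0.0064609 + 0.31395 = 0.32041 kg m².

0.320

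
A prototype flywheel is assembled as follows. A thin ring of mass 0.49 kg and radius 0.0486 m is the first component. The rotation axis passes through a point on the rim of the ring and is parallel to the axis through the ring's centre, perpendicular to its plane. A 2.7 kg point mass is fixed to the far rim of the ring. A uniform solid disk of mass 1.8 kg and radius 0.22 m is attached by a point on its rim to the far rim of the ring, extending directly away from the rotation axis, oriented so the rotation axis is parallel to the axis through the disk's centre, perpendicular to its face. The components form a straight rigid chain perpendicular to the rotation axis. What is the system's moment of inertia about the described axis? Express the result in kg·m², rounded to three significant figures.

0.252

Thin ring: I_cm = MR² = (0.49)(0.0486)² = 0.0011574 kg·m²; centre at d = 0.0486 m, so the parallel axis theorem gives I = 0.0011574 + (0.49)(0.0486)² = 0.0023147 kg·m².
Point mass: I_cm = 0; centre at d = 0.0486 + 0.0486 = 0.0972 m, so the parallel axis theorem gives I = 0 + (2.7)(0.0972)² = 0.025509 kg·m².
Solid disk: I_cm = (1/2)MR² = (1/2)(1.8)(0.22)² = 0.04356 kg·m²; centre at d = 0.0486 + 0.0486 + 0.22 = 0.3172 m, so the parallel axis theorem gives I = 0.04356 + (1.8)(0.3172)² = 0.22467 kg·m².
Total I = 0.0023147 + 0.025509 + 0.22467 = 0.25249 kg·m².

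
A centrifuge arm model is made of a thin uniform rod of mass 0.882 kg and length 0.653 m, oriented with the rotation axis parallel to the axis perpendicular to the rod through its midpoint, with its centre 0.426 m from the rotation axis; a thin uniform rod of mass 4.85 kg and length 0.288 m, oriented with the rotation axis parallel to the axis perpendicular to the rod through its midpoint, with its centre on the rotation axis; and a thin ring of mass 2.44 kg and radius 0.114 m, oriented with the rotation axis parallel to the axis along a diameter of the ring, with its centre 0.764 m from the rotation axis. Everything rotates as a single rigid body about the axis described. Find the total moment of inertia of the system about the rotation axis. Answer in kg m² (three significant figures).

Thin rod: I_cm = (1/12)ML² = (1/12)(0.882)(0.653)² = 0.031341 kg m²; centre at d = 0.426 m, so I = I_cm + Md² gives I = 0.031341 + (0.882)(0.426)² = 0.1914 kg m².
Thin rod: I_cm = (1/12)ML² = (1/12)(4.85)(0.288)² = 0.033523 kg m²; axis through the centre, so I = 0.033523 kg m².
Thin ring: I_cm = (1/2)MR² = (1/2)(2.44)(0.114)² = 0.015855 kg m²; centre at d = 0.764 m, so I = I_cm + Md² gives I = 0.015855 + (2.44)(0.764)² = 1.4401 kg m².
Total I = 0.1914 + 0.033523 + 1.4401 = 1.665 kg m².

1.66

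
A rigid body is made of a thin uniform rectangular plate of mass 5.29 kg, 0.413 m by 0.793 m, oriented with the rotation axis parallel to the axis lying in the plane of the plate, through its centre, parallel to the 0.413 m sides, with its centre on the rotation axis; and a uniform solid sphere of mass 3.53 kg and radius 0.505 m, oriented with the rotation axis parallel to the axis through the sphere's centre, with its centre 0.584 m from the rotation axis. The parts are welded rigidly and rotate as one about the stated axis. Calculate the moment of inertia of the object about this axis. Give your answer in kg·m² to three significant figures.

1.84

Rectangular plate: I_cm = (1/12)Mb² = (1/12)(5.29)(0.793)² = 0.27722 kg·m²; axis through the centre, so I = 0.27722 kg·m².
Solid sphere: I_cm = (2/5)MR² = (2/5)(3.53)(0.505)² = 0.3601 kg·m²; centre at d = 0.584 m, so the parallel axis theorem gives I = 0.3601 + (3.53)(0.584)² = 1.564 kg·m².
Total I = 0.27722 + 1.564 = 1.8412 kg·m².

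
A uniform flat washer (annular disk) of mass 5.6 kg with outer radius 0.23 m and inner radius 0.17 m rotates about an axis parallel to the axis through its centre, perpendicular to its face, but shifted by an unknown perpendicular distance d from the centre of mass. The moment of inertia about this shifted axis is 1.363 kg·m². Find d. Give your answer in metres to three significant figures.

0.450

About the centre-of-mass axis, I_cm = (1/2)M(R²+r²) = (1/2)(5.6)[(0.23)² + (0.17)²] = 0.22904 kg·m².
Parallel axis theorem: I = I_cm + Md², so Md² = 1.363 − 0.22904 = 1.134 kg·m².
d = √(1.134 / 5.6) = 0.44999 m.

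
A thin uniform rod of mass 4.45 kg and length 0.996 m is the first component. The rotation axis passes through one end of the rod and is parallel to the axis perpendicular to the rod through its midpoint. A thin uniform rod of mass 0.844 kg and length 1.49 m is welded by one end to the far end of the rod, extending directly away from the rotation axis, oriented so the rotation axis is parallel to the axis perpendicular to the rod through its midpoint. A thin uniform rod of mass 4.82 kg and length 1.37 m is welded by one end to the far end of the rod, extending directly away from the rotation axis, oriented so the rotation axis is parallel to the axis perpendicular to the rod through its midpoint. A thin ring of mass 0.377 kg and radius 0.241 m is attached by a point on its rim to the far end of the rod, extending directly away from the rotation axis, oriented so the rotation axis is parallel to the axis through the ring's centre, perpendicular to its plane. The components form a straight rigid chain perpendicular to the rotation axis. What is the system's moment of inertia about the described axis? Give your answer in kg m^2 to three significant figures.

59.8

Thin rod: I_cm = (1/12)ML² = (1/12)(4.45)(0.996)² = 0.36787 kg m^2; centre at d = 0.498 m, so the parallel axis theorem gives I = 0.36787 + (4.45)(0.498)² = 1.4715 kg m^2.
Thin rod: I_cm = (1/12)ML² = (1/12)(0.844)(1.49)² = 0.15615 kg m^2; centre at d = 0.498 + 0.498 + 0.745 = 1.741 m, so the parallel axis theorem gives I = 0.15615 + (0.844)(1.741)² = 2.7144 kg m^2.
Thin rod: I_cm = (1/12)ML² = (1/12)(4.82)(1.37)² = 0.75389 kg m^2; centre at d = 0.498 + 0.498 + 0.745 + 0.745 + 0.685 = 3.171 m, so the parallel axis theorem gives I = 0.75389 + (4.82)(3.171)² = 49.22 kg m^2.
Thin ring: I_cm = MR² = (0.377)(0.241)² = 0.021897 kg m^2; centre at d = 0.498 + 0.498 + 0.745 + 0.745 + 0.685 + 0.685 + 0.241 = 4.097 m, so the parallel axis theorem gives I = 0.021897 + (0.377)(4.097)² = 6.35 kg m^2.
Total I = 1.4715 + 2.7144 + 49.22 + 6.35 = 59.756 kg m^2.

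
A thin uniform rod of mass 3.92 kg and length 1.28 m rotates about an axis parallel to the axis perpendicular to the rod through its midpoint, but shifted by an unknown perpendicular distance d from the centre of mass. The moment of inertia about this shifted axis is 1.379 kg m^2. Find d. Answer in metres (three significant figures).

About the centre-of-mass axis, I_cm = (1/12)ML² = (1/12)(3.92)(1.28)² = 0.53521 kg m^2.
Parallel axis theorem: I = I_cm + Md², so Md² = 1.379 − 0.53521 = 0.84379 kg m^2.
d = √(0.84379 / 3.92) = 0.46395 m.

0.464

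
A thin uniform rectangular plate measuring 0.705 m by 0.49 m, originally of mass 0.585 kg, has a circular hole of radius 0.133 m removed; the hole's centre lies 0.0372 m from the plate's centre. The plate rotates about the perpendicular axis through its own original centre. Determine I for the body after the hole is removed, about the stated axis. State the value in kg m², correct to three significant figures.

Unpierced body about its centre: I₀ = (1/12)M(a²+b²) = (1/12)(0.585)[(0.705)² + (0.49)²] = 0.035935 kg m².
The removed disk has mass m = M·πr²/(ab) = (0.585)·π(0.133)²/(0.705·0.49) = 0.094107 kg (same uniform areal density).
Its moment of inertia about the rotation axis (parallel-axis theorem): I_hole = (1/2)mr² + md² = (1/2)(0.094107)(0.133)² + (0.094107)(0.0372)² = 0.00096256 kg m².
Treating the hole as negative mass, I = I₀ − I_hole = 0.035935 − 0.00096256 = 0.034972 kg m².

0.0350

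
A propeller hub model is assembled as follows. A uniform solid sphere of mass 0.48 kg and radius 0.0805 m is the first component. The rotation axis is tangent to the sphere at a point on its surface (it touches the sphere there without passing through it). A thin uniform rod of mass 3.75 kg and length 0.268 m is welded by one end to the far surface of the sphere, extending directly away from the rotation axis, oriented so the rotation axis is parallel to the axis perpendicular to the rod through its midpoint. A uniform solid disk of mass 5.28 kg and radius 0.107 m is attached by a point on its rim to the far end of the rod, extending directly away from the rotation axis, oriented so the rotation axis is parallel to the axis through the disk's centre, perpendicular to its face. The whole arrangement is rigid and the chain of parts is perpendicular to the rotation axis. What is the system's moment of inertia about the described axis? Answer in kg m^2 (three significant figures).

Solid sphere: I_cm = (2/5)MR² = (2/5)(0.48)(0.0805)² = 0.0012442 kg m^2; centre at d = 0.0805 m, so I = I_cm + Md² gives I = 0.0012442 + (0.48)(0.0805)² = 0.0043547 kg m^2.
Thin rod: I_cm = (1/12)ML² = (1/12)(3.75)(0.268)² = 0.022445 kg m^2; centre at d = 0.0805 + 0.0805 + 0.134 = 0.295 m, so I = I_cm + Md² gives I = 0.022445 + (3.75)(0.295)² = 0.34879 kg m^2.
Solid disk: I_cm = (1/2)MR² = (1/2)(5.28)(0.107)² = 0.030225 kg m^2; centre at d = 0.0805 + 0.0805 + 0.134 + 0.134 + 0.107 = 0.536 m, so I = I_cm + Md² gives I = 0.030225 + (5.28)(0.536)² = 1.5471 kg m^2.
Total I = 0.0043547 + 0.34879 + 1.5471 = 1.9003 kg m^2.

1.90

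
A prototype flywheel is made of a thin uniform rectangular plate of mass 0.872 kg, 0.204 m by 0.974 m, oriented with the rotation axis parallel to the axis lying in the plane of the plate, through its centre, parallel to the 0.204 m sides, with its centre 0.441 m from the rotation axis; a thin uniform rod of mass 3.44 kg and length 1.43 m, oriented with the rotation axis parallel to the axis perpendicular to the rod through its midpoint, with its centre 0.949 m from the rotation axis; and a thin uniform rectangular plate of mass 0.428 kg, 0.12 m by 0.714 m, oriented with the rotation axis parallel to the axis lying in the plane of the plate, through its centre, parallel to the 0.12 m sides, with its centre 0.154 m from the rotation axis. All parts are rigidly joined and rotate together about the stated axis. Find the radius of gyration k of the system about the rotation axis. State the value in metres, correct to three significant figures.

0.913

Rectangular plate: I_cm = (1/12)Mb² = (1/12)(0.872)(0.974)² = 0.068937 kg m²; centre at d = 0.441 m, so I = I_cm + Md² gives I = 0.068937 + (0.872)(0.441)² = 0.23852 kg m².
Thin rod: I_cm = (1/12)ML² = (1/12)(3.44)(1.43)² = 0.5862 kg m²; centre at d = 0.949 m, so I = I_cm + Md² gives I = 0.5862 + (3.44)(0.949)² = 3.6843 kg m².
Rectangular plate: I_cm = (1/12)Mb² = (1/12)(0.428)(0.714)² = 0.018183 kg m²; centre at d = 0.154 m, so I = I_cm + Md² gives I = 0.018183 + (0.428)(0.154)² = 0.028333 kg m².
Total I = 3.9511 kg m²; total mass M = 4.74 kg.
k = √(I/M) = √(3.9511/4.74) = 0.913 m.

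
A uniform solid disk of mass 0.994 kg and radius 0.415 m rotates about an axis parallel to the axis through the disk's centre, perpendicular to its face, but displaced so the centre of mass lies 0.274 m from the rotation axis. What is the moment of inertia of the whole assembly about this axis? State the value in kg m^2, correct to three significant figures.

I_cm = (1/2)MR² = (1/2)(0.994)(0.415)² = 0.085596 kg m^2; centre at d = 0.274 m, so I = I_cm + Md² gives I = 0.085596 + (0.994)(0.274)² = 0.16022 kg m^2.

0.160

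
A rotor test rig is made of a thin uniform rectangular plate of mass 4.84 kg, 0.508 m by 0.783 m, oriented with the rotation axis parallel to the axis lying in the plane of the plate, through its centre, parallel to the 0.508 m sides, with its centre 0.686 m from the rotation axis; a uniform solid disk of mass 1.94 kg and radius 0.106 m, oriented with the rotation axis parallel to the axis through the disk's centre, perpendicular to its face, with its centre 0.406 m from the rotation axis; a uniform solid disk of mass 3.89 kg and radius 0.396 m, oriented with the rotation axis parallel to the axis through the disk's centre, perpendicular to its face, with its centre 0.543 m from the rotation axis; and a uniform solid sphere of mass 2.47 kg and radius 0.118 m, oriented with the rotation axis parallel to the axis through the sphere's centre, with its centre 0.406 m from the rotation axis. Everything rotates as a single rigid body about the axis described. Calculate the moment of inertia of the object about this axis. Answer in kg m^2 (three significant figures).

Rectangular plate: I_cm = (1/12)Mb² = (1/12)(4.84)(0.783)² = 0.24728 kg m^2; centre at d = 0.686 m, so I = I_cm + Md² gives I = 0.24728 + (4.84)(0.686)² = 2.525 kg m^2.
Solid disk: I_cm = (1/2)MR² = (1/2)(1.94)(0.106)² = 0.010899 kg m^2; centre at d = 0.406 m, so I = I_cm + Md² gives I = 0.010899 + (1.94)(0.406)² = 0.33068 kg m^2.
Solid disk: I_cm = (1/2)MR² = (1/2)(3.89)(0.396)² = 0.30501 kg m^2; centre at d = 0.543 m, so I = I_cm + Md² gives I = 0.30501 + (3.89)(0.543)² = 1.452 kg m^2.
Solid sphere: I_cm = (2/5)MR² = (2/5)(2.47)(0.118)² = 0.013757 kg m^2; centre at d = 0.406 m, so I = I_cm + Md² gives I = 0.013757 + (2.47)(0.406)² = 0.4209 kg m^2.
Total I = 2.525 + 0.33068 + 1.452 + 0.4209 = 4.7285 kg m^2.

4.73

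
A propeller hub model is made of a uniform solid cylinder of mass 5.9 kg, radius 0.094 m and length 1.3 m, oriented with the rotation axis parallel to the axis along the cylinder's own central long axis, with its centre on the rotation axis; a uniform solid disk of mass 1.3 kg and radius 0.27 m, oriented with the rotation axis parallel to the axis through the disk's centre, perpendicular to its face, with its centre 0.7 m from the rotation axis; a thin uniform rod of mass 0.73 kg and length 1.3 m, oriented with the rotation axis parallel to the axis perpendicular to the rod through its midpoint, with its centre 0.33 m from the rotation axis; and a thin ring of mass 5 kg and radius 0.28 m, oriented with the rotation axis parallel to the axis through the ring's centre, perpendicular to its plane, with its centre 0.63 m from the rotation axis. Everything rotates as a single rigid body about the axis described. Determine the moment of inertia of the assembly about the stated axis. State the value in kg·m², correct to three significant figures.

Solid cylinder: I_cm = (1/2)MR² = (1/2)(5.9)(0.094)² = 0.026066 kg·m²; axis through the centre, so I = 0.026066 kg·m².
Solid disk: I_cm = (1/2)MR² = (1/2)(1.3)(0.27)² = 0.047385 kg·m²; centre at d = 0.7 m, so I = I_cm + Md² gives I = 0.047385 + (1.3)(0.7)² = 0.68438 kg·m².
Thin rod: I_cm = (1/12)ML² = (1/12)(0.73)(1.3)² = 0.10281 kg·m²; centre at d = 0.33 m, so I = I_cm + Md² gives I = 0.10281 + (0.73)(0.33)² = 0.18231 kg·m².
Thin ring: I_cm = MR² = (5)(0.28)² = 0.392 kg·m²; centre at d = 0.63 m, so I = I_cm + Md² gives I = 0.392 + (5)(0.63)² = 2.3765 kg·m².
Total I = 0.026066 + 0.68438 + 0.18231 + 2.3765 = 3.2693 kg·m².

3.27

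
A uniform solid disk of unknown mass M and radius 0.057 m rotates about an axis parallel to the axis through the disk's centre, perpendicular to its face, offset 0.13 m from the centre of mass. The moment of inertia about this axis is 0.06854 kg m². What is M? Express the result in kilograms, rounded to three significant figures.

3.70

I = I_cm + Md² = (1/2)MR² + Md² = M·[0.5·(0.057)² + (0.13)²] = M·0.018525.
So M = 0.06854 / 0.018525 = 3.7 kg.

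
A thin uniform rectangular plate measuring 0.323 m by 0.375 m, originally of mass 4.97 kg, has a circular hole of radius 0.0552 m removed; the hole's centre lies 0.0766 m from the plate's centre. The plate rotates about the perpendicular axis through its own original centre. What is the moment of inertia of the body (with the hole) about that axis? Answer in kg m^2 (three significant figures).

Unpierced body about its centre: I₀ = (1/12)M(a²+b²) = (1/12)(4.97)[(0.323)² + (0.375)²] = 0.10145 kg m^2.
The removed disk has mass m = M·πr²/(ab) = (4.97)·π(0.0552)²/(0.323·0.375) = 0.39278 kg (same uniform areal density).
Its moment of inertia about the rotation axis (parallel-axis theorem): I_hole = (1/2)mr² + md² = (1/2)(0.39278)(0.0552)² + (0.39278)(0.0766)² = 0.0029031 kg m^2.
Treating the hole as negative mass, I = I₀ − I_hole = 0.10145 − 0.0029031 = 0.098549 kg m^2.

0.0985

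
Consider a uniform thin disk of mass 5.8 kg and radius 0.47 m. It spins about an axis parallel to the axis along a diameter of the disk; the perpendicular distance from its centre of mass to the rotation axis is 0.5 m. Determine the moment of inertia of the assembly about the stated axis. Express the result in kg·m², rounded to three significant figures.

1.77

I_cm = (1/4)MR² = (1/4)(5.8)(0.47)² = 0.3203 kg·m²; centre at d = 0.5 m, so the parallel axis theorem gives I = 0.3203 + (5.8)(0.5)² = 1.7703 kg·m².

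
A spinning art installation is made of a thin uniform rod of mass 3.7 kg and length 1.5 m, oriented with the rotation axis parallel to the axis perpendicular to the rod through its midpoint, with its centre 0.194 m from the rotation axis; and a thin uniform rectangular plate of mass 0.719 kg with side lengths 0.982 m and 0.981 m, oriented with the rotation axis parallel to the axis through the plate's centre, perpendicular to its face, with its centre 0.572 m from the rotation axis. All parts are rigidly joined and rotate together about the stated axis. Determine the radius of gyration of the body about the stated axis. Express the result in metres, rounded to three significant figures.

0.518

Thin rod: I_cm = (1/12)ML² = (1/12)(3.7)(1.5)² = 0.69375 kg m^2; centre at d = 0.194 m, so the parallel axis theorem gives I = 0.69375 + (3.7)(0.194)² = 0.833 kg m^2.
Rectangular plate: I_cm = (1/12)M(a²+b²) = (1/12)(0.719)[(0.982)² + (0.981)²] = 0.11544 kg m^2; centre at d = 0.572 m, so the parallel axis theorem gives I = 0.11544 + (0.719)(0.572)² = 0.35069 kg m^2.
Total I = 1.1837 kg m^2; total mass M = 4.419 kg.
k = √(I/M) = √(1.1837/4.419) = 0.51756 m.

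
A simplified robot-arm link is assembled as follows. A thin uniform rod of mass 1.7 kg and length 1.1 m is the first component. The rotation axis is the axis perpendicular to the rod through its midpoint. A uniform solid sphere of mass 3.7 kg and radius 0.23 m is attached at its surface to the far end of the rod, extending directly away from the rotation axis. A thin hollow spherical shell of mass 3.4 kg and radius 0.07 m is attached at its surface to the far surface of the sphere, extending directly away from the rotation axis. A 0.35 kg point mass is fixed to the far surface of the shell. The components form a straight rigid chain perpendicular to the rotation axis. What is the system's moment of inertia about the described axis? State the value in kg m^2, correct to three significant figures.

Thin rod: I_cm = (1/12)ML² = (1/12)(1.7)(1.1)² = 0.17142 kg m^2; axis through the centre, so I = 0.17142 kg m^2.
Solid sphere: I_cm = (2/5)MR² = (2/5)(3.7)(0.23)² = 0.078292 kg m^2; centre at d = 0.55 + 0.23 = 0.78 m, so the parallel axis theorem gives I = 0.078292 + (3.7)(0.78)² = 2.3294 kg m^2.
Spherical shell: I_cm = (2/3)MR² = (2/3)(3.4)(0.07)² = 0.011107 kg m^2; centre at d = 0.55 + 0.23 + 0.23 + 0.07 = 1.08 m, so the parallel axis theorem gives I = 0.011107 + (3.4)(1.08)² = 3.9769 kg m^2.
Point mass: I_cm = 0; centre at d = 0.55 + 0.23 + 0.23 + 0.07 + 0.07 = 1.15 m, so the parallel axis theorem gives I = 0 + (0.35)(1.15)² = 0.46287 kg m^2.
Total I = 0.17142 + 2.3294 + 3.9769 + 0.46287 = 6.9405 kg m^2.

6.94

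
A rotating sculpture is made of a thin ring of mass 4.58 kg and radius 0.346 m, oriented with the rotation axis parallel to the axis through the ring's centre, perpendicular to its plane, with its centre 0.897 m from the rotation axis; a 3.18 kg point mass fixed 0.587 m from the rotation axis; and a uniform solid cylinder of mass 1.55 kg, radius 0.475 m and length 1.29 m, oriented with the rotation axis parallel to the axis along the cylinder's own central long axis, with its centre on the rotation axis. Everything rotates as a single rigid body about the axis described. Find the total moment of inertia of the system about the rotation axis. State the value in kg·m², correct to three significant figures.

5.50

Thin ring: I_cm = MR² = (4.58)(0.346)² = 0.5483 kg·m²; centre at d = 0.897 m, so the parallel axis theorem gives I = 0.5483 + (4.58)(0.897)² = 4.2334 kg·m².
Point mass: I_cm = 0; centre at d = 0.587 m, so the parallel axis theorem gives I = 0 + (3.18)(0.587)² = 1.0957 kg·m².
Solid cylinder: I_cm = (1/2)MR² = (1/2)(1.55)(0.475)² = 0.17486 kg·m²; axis through the centre, so I = 0.17486 kg·m².
Total I = 4.2334 + 1.0957 + 0.17486 = 5.504 kg·m².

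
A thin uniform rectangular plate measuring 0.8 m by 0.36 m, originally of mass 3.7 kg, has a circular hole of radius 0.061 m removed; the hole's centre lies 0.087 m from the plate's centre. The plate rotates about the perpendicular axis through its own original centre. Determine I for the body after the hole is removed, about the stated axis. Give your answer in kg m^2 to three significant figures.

0.236

Unpierced body about its centre: I₀ = (1/12)M(a²+b²) = (1/12)(3.7)[(0.8)² + (0.36)²] = 0.23729 kg m^2.
The removed disk has mass m = M·πr²/(ab) = (3.7)·π(0.061)²/(0.8·0.36) = 0.15018 kg (same uniform areal density).
Its moment of inertia about the rotation axis (parallel-axis theorem): I_hole = (1/2)mr² + md² = (1/2)(0.15018)(0.061)² + (0.15018)(0.087)² = 0.0014161 kg m^2.
Treating the hole as negative mass, I = I₀ − I_hole = 0.23729 − 0.0014161 = 0.23588 kg m^2.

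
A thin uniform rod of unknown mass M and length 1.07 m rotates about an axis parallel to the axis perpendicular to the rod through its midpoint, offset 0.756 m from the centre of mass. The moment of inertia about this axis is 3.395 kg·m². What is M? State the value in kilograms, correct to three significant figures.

I = I_cm + Md² = (1/12)ML² + Md² = M·[0.0833333·(1.07)² + (0.756)²] = M·0.66694.
So M = 3.395 / 0.66694 = 5.0904 kg.

5.09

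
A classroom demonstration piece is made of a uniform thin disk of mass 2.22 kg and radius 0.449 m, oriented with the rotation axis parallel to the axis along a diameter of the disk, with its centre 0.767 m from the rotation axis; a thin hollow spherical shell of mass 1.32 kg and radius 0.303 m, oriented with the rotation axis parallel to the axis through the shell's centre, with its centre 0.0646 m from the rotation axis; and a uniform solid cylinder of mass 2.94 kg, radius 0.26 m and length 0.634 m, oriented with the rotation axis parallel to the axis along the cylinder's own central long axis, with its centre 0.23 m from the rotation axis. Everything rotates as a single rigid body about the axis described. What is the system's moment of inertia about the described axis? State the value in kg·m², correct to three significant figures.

1.76

Thin disk: I_cm = (1/4)MR² = (1/4)(2.22)(0.449)² = 0.11189 kg·m²; centre at d = 0.767 m, so the parallel axis theorem gives I = 0.11189 + (2.22)(0.767)² = 1.4179 kg·m².
Spherical shell: I_cm = (2/3)MR² = (2/3)(1.32)(0.303)² = 0.080792 kg·m²; centre at d = 0.0646 m, so the parallel axis theorem gives I = 0.080792 + (1.32)(0.0646)² = 0.0863 kg·m².
Solid cylinder: I_cm = (1/2)MR² = (1/2)(2.94)(0.26)² = 0.099372 kg·m²; centre at d = 0.23 m, so the parallel axis theorem gives I = 0.099372 + (2.94)(0.23)² = 0.2549 kg·m².
Total I = 1.4179 + 0.0863 + 0.2549 = 1.7591 kg·m².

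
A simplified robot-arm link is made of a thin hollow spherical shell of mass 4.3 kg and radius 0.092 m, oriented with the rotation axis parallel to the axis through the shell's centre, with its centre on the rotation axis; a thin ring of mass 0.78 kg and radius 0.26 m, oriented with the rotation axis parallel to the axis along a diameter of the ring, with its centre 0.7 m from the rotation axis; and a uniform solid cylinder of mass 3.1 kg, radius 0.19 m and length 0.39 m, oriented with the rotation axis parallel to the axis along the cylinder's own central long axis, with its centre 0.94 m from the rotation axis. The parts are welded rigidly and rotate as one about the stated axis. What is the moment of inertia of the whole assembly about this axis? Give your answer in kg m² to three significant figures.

Spherical shell: I_cm = (2/3)MR² = (2/3)(4.3)(0.092)² = 0.024263 kg m²; axis through the centre, so I = 0.024263 kg m².
Thin ring: I_cm = (1/2)MR² = (1/2)(0.78)(0.26)² = 0.026364 kg m²; centre at d = 0.7 m, so I = I_cm + Md² gives I = 0.026364 + (0.78)(0.7)² = 0.40856 kg m².
Solid cylinder: I_cm = (1/2)MR² = (1/2)(3.1)(0.19)² = 0.055955 kg m²; centre at d = 0.94 m, so I = I_cm + Md² gives I = 0.055955 + (3.1)(0.94)² = 2.7951 kg m².
Total I = 0.024263 + 0.40856 + 2.7951 = 3.2279 kg m².

3.23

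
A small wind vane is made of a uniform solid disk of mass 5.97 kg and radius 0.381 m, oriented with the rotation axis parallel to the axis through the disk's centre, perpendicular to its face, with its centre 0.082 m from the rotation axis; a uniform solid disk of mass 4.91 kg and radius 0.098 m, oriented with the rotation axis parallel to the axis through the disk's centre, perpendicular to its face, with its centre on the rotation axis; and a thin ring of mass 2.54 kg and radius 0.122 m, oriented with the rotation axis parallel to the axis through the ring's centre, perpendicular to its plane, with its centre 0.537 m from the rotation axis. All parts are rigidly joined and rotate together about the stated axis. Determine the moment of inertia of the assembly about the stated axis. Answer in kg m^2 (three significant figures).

Solid disk: I_cm = (1/2)MR² = (1/2)(5.97)(0.381)² = 0.43331 kg m^2; centre at d = 0.082 m, so the parallel axis theorem gives I = 0.43331 + (5.97)(0.082)² = 0.47345 kg m^2.
Solid disk: I_cm = (1/2)MR² = (1/2)(4.91)(0.098)² = 0.023578 kg m^2; axis through the centre, so I = 0.023578 kg m^2.
Thin ring: I_cm = MR² = (2.54)(0.122)² = 0.037805 kg m^2; centre at d = 0.537 m, so the parallel axis theorem gives I = 0.037805 + (2.54)(0.537)² = 0.77026 kg m^2.
Total I = 0.47345 + 0.023578 + 0.77026 = 1.2673 kg m^2.

1.27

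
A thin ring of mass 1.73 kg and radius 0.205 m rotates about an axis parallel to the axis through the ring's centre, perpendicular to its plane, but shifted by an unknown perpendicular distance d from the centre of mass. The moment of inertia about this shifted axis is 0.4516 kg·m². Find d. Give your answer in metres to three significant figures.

About the centre-of-mass axis, I_cm = MR² = (1.73)(0.205)² = 0.072703 kg·m².
Parallel axis theorem: I = I_cm + Md², so Md² = 0.4516 − 0.072703 = 0.3789 kg·m².
d = √(0.3789 / 1.73) = 0.46799 m.

0.468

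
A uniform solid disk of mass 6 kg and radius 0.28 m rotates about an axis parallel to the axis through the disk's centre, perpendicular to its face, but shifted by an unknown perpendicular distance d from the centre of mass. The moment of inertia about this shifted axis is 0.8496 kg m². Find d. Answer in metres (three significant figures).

0.320

About the centre-of-mass axis, I_cm = (1/2)MR² = (1/2)(6)(0.28)² = 0.2352 kg m².
Parallel axis theorem: I = I_cm + Md², so Md² = 0.8496 − 0.2352 = 0.6144 kg m².
d = √(0.6144 / 6) = 0.32 m.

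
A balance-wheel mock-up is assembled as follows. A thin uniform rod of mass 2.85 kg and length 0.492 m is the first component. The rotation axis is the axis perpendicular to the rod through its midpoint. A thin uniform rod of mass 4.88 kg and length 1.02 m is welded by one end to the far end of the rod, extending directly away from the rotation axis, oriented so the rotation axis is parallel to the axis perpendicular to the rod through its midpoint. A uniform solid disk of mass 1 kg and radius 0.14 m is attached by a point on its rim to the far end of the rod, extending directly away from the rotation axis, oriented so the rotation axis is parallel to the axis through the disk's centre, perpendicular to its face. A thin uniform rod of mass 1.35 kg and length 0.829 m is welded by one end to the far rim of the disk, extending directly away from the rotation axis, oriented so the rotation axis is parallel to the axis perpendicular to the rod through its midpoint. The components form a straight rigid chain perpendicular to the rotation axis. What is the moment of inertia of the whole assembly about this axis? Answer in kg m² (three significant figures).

10.5

Thin rod: I_cm = (1/12)ML² = (1/12)(2.85)(0.492)² = 0.05749 kg m²; axis through the centre, so I = 0.05749 kg m².
Thin rod: I_cm = (1/12)ML² = (1/12)(4.88)(1.02)² = 0.4231 kg m²; centre at d = 0.246 + 0.51 = 0.756 m, so I = I_cm + Md² gives I = 0.4231 + (4.88)(0.756)² = 3.2122 kg m².
Solid disk: I_cm = (1/2)MR² = (1/2)(1)(0.14)² = 0.0098 kg m²; centre at d = 0.246 + 0.51 + 0.51 + 0.14 = 1.406 m, so I = I_cm + Md² gives I = 0.0098 + (1)(1.406)² = 1.9866 kg m².
Thin rod: I_cm = (1/12)ML² = (1/12)(1.35)(0.829)² = 0.077315 kg m²; centre at d = 0.246 + 0.51 + 0.51 + 0.14 + 0.14 + 0.4145 = 1.9605 m, so I = I_cm + Md² gives I = 0.077315 + (1.35)(1.9605)² = 5.2661 kg m².
Total I = 0.05749 + 3.2122 + 1.9866 + 5.2661 = 10.522 kg m².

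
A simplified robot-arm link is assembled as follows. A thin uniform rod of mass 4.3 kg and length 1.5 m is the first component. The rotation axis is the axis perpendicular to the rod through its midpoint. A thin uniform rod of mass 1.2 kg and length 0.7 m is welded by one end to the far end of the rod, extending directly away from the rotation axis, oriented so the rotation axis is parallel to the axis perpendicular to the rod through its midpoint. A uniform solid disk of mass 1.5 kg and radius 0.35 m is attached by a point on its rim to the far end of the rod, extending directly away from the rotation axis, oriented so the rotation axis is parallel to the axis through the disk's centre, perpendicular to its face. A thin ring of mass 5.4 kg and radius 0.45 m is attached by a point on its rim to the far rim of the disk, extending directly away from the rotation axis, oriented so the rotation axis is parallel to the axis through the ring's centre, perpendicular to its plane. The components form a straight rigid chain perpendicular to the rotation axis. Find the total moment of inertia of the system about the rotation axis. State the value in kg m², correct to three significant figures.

44.9

Thin rod: I_cm = (1/12)ML² = (1/12)(4.3)(1.5)² = 0.80625 kg m²; axis through the centre, so I = 0.80625 kg m².
Thin rod: I_cm = (1/12)ML² = (1/12)(1.2)(0.7)² = 0.049 kg m²; centre at d = 0.75 + 0.35 = 1.1 m, so I = I_cm + Md² gives I = 0.049 + (1.2)(1.1)² = 1.501 kg m².
Solid disk: I_cm = (1/2)MR² = (1/2)(1.5)(0.35)² = 0.091875 kg m²; centre at d = 0.75 + 0.35 + 0.35 + 0.35 = 1.8 m, so I = I_cm + Md² gives I = 0.091875 + (1.5)(1.8)² = 4.9519 kg m².
Thin ring: I_cm = MR² = (5.4)(0.45)² = 1.0935 kg m²; centre at d = 0.75 + 0.35 + 0.35 + 0.35 + 0.35 + 0.45 = 2.6 m, so I = I_cm + Md² gives I = 1.0935 + (5.4)(2.6)² = 37.598 kg m².
Total I = 0.80625 + 1.501 + 4.9519 + 37.598 = 44.857 kg m².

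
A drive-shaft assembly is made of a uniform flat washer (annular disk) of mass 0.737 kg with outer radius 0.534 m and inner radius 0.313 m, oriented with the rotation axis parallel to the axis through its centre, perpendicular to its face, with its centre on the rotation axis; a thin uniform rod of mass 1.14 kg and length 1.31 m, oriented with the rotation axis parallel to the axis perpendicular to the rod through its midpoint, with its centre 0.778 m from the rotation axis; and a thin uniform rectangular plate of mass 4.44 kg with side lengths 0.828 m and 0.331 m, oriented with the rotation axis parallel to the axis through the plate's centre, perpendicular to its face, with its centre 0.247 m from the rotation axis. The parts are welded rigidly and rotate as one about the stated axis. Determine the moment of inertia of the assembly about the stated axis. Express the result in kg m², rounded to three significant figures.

1.56

Annular disk: I_cm = (1/2)M(R²+r²) = (1/2)(0.737)[(0.534)² + (0.313)²] = 0.14118 kg m²; axis through the centre, so I = 0.14118 kg m².
Thin rod: I_cm = (1/12)ML² = (1/12)(1.14)(1.31)² = 0.16303 kg m²; centre at d = 0.778 m, so the parallel axis theorem gives I = 0.16303 + (1.14)(0.778)² = 0.85305 kg m².
Rectangular plate: I_cm = (1/12)M(a²+b²) = (1/12)(4.44)[(0.828)² + (0.331)²] = 0.2942 kg m²; centre at d = 0.247 m, so the parallel axis theorem gives I = 0.2942 + (4.44)(0.247)² = 0.56508 kg m².
Total I = 0.14118 + 0.85305 + 0.56508 = 1.5593 kg m².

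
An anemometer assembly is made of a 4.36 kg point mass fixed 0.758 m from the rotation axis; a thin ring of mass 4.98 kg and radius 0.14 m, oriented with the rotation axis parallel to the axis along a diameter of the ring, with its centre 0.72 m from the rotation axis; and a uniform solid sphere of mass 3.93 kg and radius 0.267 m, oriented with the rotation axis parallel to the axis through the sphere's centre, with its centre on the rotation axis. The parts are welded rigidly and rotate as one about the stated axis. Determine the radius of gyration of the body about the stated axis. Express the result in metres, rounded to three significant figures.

Point mass: I_cm = 0; centre at d = 0.758 m, so the parallel axis theorem gives I = 0 + (4.36)(0.758)² = 2.5051 kg m^2.
Thin ring: I_cm = (1/2)MR² = (1/2)(4.98)(0.14)² = 0.048804 kg m^2; centre at d = 0.72 m, so the parallel axis theorem gives I = 0.048804 + (4.98)(0.72)² = 2.6304 kg m^2.
Solid sphere: I_cm = (2/5)MR² = (2/5)(3.93)(0.267)² = 0.11207 kg m^2; axis through the centre, so I = 0.11207 kg m^2.
Total I = 5.2476 kg m^2; total mass M = 13.27 kg.
k = √(I/M) = √(5.2476/13.27) = 0.62885 m.

0.629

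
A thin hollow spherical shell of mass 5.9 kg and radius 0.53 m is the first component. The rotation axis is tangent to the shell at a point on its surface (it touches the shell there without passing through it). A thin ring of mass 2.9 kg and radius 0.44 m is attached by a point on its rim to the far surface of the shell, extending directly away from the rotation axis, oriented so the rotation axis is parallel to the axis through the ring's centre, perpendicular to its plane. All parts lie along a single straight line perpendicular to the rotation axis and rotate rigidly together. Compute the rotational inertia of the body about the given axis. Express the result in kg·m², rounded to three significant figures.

Spherical shell: I_cm = (2/3)MR² = (2/3)(5.9)(0.53)² = 1.1049 kg·m²; centre at d = 0.53 m, so I = I_cm + Md² gives I = 1.1049 + (5.9)(0.53)² = 2.7622 kg·m².
Thin ring: I_cm = MR² = (2.9)(0.44)² = 0.56144 kg·m²; centre at d = 0.53 + 0.53 + 0.44 = 1.5 m, so I = I_cm + Md² gives I = 0.56144 + (2.9)(1.5)² = 7.0864 kg·m².
Total I = 2.7622 + 7.0864 = 9.8486 kg·m².

9.85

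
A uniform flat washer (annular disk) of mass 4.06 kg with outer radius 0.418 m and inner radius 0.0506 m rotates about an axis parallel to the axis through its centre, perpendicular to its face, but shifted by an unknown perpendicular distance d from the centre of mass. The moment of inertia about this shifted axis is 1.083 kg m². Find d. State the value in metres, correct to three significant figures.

0.422

About the centre-of-mass axis, I_cm = (1/2)M(R²+r²) = (1/2)(4.06)[(0.418)² + (0.0506)²] = 0.35989 kg m².
Parallel axis theorem: I = I_cm + Md², so Md² = 1.083 − 0.35989 = 0.72311 kg m².
d = √(0.72311 / 4.06) = 0.42203 m.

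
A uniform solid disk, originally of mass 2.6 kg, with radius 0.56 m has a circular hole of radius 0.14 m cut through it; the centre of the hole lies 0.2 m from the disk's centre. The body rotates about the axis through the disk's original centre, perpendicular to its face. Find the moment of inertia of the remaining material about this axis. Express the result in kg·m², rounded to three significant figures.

Unpierced body about its centre: I₀ = (1/2)MR² = (1/2)(2.6)(0.56)² = 0.40768 kg·m².
The removed disk has mass m = M·(r/R)² = (2.6)(0.14/0.56)² = 0.1625 kg (same uniform areal density).
Its moment of inertia about the rotation axis (parallel-axis theorem): I_hole = (1/2)mr² + md² = (1/2)(0.1625)(0.14)² + (0.1625)(0.2)² = 0.0080925 kg·m².
Treating the hole as negative mass, I = I₀ − I_hole = 0.40768 − 0.0080925 = 0.39959 kg·m².

0.400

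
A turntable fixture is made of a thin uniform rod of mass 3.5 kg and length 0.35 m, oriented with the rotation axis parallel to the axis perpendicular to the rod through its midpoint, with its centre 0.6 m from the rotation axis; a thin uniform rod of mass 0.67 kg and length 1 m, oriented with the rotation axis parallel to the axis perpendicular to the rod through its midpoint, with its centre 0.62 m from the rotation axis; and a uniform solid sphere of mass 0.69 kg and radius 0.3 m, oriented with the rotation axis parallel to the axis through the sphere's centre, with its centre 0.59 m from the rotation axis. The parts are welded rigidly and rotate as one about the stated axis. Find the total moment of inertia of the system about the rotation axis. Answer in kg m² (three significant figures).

1.87

Thin rod: I_cm = (1/12)ML² = (1/12)(3.5)(0.35)² = 0.035729 kg m²; centre at d = 0.6 m, so I = I_cm + Md² gives I = 0.035729 + (3.5)(0.6)² = 1.2957 kg m².
Thin rod: I_cm = (1/12)ML² = (1/12)(0.67)(1)² = 0.055833 kg m²; centre at d = 0.62 m, so I = I_cm + Md² gives I = 0.055833 + (0.67)(0.62)² = 0.31338 kg m².
Solid sphere: I_cm = (2/5)MR² = (2/5)(0.69)(0.3)² = 0.02484 kg m²; centre at d = 0.59 m, so I = I_cm + Md² gives I = 0.02484 + (0.69)(0.59)² = 0.26503 kg m².
Total I = 1.2957 + 0.31338 + 0.26503 = 1.8741 kg m².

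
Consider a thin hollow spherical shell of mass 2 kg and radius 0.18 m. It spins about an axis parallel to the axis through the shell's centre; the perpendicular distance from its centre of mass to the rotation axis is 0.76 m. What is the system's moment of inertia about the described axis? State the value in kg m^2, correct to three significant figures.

1.20

I_cm = (2/3)MR² = (2/3)(2)(0.18)² = 0.0432 kg m^2; centre at d = 0.76 m, so the parallel axis theorem gives I = 0.0432 + (2)(0.76)² = 1.1984 kg m^2.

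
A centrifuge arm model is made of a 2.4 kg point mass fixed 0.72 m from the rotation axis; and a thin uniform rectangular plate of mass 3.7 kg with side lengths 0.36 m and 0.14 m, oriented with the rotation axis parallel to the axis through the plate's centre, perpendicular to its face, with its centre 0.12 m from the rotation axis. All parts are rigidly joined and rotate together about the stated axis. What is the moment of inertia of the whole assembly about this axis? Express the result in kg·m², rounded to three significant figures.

Point mass: I_cm = 0; centre at d = 0.72 m, so the parallel axis theorem gives I = 0 + (2.4)(0.72)² = 1.2442 kg·m².
Rectangular plate: I_cm = (1/12)M(a²+b²) = (1/12)(3.7)[(0.36)² + (0.14)²] = 0.046003 kg·m²; centre at d = 0.12 m, so the parallel axis theorem gives I = 0.046003 + (3.7)(0.12)² = 0.099283 kg·m².
Total I = 1.2442 + 0.099283 = 1.3434 kg·m².

1.34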